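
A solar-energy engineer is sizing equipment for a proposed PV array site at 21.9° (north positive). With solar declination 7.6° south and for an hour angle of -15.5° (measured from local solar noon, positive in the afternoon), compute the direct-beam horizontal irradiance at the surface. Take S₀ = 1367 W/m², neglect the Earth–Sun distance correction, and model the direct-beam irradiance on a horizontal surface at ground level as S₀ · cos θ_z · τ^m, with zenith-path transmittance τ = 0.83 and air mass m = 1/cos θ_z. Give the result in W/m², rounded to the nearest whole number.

cos θ_z = sin(21.9°) sin(-7.6°) + cos(21.9°) cos(-7.6°) cos(-15.50°) = -0.0493 + 0.8862 = 0.8369.
Air mass m = 1/cos θ_z = 1/0.8369 = 1.195; τ^m = 0.83^1.195 = 0.8004.
Surface direct beam = 1367 × 0.8369 × 0.8004 = 915.69 W/m².

916 W/m²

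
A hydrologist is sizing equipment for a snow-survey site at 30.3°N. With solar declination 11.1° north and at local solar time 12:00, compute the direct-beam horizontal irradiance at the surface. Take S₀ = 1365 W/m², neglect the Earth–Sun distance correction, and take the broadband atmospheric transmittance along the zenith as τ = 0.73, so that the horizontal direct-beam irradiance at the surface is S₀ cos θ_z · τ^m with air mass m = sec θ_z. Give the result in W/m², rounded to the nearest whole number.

Hour angle H = 15° × (12 − 12) = 0.00°.
cos θ_z = sin(30.3°) sin(11.1°) + cos(30.3°) cos(11.1°) cos(0.00°) = 0.0971 + 0.8472 = 0.9443.
Air mass m = 1/cos θ_z = 1/0.9443 = 1.059; τ^m = 0.73^1.059 = 0.7166.
Surface direct beam = 1365 × 0.9443 × 0.7166 = 923.68 W/m².

924 W/m²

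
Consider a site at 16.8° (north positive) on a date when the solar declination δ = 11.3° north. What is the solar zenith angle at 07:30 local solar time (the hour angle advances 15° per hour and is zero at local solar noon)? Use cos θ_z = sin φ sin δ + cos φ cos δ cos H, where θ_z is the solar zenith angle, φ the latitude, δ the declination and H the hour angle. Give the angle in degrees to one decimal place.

65.4°

Hour angle H = 15° × (7.5 − 12) = -67.50°.
With φ = 16.8°, δ = 11.3°, H = -67.50°: sin φ sin δ = 0.0566, cos φ cos δ cos H = 0.3592, so cos θ_z = 0.4158.
θ_z = arccos(0.4158) = 65.43°.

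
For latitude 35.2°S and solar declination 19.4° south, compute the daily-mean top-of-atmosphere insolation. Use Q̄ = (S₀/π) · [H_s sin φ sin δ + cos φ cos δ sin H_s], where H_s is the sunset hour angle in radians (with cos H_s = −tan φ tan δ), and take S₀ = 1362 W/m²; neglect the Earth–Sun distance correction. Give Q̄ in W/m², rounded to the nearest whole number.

−tan φ tan δ = −(-0.7054)(-0.3522) = -0.2484; H_s = arccos(-0.2484) = 104.38°. In radians, H_s = 1.8218.
H_s sin φ sin δ = 1.8218 × -0.5764 × -0.3322 = 0.3488.
cos φ cos δ sin H_s = 0.8171 × 0.9432 × 0.9687 = 0.7466.
Q̄ = (1362/π) × (0.3488 + 0.7466) = 433.54 × 1.0954 = 474.90 W/m².

475 W/m²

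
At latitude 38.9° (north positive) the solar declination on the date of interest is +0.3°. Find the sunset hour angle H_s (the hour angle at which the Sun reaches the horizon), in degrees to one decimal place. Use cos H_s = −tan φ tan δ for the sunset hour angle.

90.2°

−tan φ tan δ = −(0.8069)(0.0052) = -0.0042; H_s = arccos(-0.0042) = 90.24°.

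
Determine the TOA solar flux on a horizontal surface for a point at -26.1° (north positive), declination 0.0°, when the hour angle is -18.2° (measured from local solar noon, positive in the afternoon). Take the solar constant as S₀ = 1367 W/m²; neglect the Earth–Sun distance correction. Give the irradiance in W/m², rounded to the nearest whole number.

1166 W/m²

cos θ_z = sin(-26.1°) sin(0.0°) + cos(-26.1°) cos(0.0°) cos(-18.20°) = 0.0000 + 0.8531 = 0.8531.
Top-of-atmosphere irradiance = S₀ cos θ_z = 1367 × 0.8531 = 1166.19 W/m².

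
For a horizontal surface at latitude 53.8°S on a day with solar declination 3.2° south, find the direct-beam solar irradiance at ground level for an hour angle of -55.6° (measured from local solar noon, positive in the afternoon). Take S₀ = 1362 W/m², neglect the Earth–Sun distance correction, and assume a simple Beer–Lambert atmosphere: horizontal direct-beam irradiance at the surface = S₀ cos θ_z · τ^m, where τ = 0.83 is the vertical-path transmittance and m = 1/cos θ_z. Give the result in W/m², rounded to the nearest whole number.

315 W/m²

cos θ_z = sin(-53.8°) sin(-3.2°) + cos(-53.8°) cos(-3.2°) cos(-55.60°) = 0.0450 + 0.3332 = 0.3782.
Air mass m = 1/cos θ_z = 1/0.3782 = 2.644; τ^m = 0.83^2.644 = 0.6110.
Surface direct beam = 1362 × 0.3782 × 0.6110 = 314.73 W/m².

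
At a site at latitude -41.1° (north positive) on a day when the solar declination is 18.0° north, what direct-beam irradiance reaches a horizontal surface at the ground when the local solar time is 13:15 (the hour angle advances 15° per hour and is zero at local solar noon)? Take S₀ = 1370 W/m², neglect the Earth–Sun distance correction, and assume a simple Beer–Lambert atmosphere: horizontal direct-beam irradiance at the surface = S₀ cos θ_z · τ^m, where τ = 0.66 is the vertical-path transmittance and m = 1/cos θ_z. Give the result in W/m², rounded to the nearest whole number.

272 W/m²

Hour angle H = 15° × (13.25 − 12) = 18.75°.
cos θ_z = sin(-41.1°) sin(18.0°) + cos(-41.1°) cos(18.0°) cos(18.75°) = -0.2031 + 0.6786 = 0.4755.
Air mass m = 1/cos θ_z = 1/0.4755 = 2.103; τ^m = 0.66^2.103 = 0.4174.
Surface direct beam = 1370 × 0.4755 × 0.4174 = 271.91 W/m².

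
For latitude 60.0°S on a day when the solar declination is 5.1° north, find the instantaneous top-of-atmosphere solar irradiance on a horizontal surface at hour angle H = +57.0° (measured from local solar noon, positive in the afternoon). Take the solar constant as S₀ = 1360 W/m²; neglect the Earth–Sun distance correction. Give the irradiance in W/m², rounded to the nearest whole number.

264 W/m²

With φ = -60.0°, δ = 5.1°, H = 57.00°: sin φ sin δ = -0.0770, cos φ cos δ cos H = 0.2712, so cos θ_z = 0.1942.
Top-of-atmosphere irradiance = S₀ cos θ_z = 1360 × 0.1942 = 264.11 W/m².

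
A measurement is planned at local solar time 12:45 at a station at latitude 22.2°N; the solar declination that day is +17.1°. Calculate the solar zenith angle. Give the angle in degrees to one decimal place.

Hour angle H = 15° × (12.75 − 12) = 11.25°.
cos θ_z = sin(22.2°) sin(17.1°) + cos(22.2°) cos(17.1°) cos(11.25°) = 0.1111 + 0.8679 = 0.9790.
θ_z = arccos(0.9790) = 11.76°.

11.8°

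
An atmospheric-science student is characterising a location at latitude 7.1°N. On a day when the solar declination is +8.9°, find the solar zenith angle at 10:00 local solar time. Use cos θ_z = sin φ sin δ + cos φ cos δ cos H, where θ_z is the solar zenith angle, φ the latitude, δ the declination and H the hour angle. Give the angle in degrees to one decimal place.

29.8°

Hour angle H = 15° × (10 − 12) = -30.00°.
cos θ_z = sin(7.1°) sin(8.9°) + cos(7.1°) cos(8.9°) cos(-30.00°) = 0.0191 + 0.8490 = 0.8681.
θ_z = arccos(0.8681) = 29.76°.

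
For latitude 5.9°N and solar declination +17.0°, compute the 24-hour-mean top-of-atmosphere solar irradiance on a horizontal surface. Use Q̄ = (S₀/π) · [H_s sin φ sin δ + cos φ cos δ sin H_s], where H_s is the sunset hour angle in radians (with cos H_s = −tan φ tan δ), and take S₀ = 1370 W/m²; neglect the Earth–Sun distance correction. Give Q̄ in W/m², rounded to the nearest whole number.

436 W/m²

The sunset hour angle satisfies cos H_s = −tan φ tan δ = -0.0316, giving H_s = 91.81°. In radians, H_s = 1.6024.
H_s sin φ sin δ = 1.6024 × 0.1028 × 0.2924 = 0.0482.
cos φ cos δ sin H_s = 0.9947 × 0.9563 × 0.9995 = 0.9508.
Q̄ = (1370/π) × (0.0482 + 0.9508) = 436.08 × 0.9990 = 435.64 W/m².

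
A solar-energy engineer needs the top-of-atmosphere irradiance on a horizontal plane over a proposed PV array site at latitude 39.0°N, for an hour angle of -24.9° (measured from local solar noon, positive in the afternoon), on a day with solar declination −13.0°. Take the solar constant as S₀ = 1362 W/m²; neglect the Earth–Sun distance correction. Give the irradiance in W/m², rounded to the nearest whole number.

743 W/m²

cos θ_z = sin(39.0°) sin(-13.0°) + cos(39.0°) cos(-13.0°) cos(-24.90°) = -0.1416 + 0.6868 = 0.5452.
Top-of-atmosphere irradiance = S₀ cos θ_z = 1362 × 0.5452 = 742.56 W/m².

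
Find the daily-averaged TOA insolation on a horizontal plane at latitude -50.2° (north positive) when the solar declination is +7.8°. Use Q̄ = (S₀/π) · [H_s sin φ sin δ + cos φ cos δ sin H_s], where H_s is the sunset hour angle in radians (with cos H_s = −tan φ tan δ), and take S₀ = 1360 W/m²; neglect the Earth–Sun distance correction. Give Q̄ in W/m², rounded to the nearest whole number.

207 W/m²

cos H_s = −tan(-50.2°) · tan(7.8°) = 0.1644, so H_s = arccos(0.1644) = 80.54°. In radians, H_s = 1.4057.
H_s sin φ sin δ = 1.4057 × -0.7683 × 0.1357 = -0.1466.
cos φ cos δ sin H_s = 0.6401 × 0.9907 × 0.9864 = 0.6255.
Q̄ = (1360/π) × (-0.1466 + 0.6255) = 432.90 × 0.4789 = 207.32 W/m².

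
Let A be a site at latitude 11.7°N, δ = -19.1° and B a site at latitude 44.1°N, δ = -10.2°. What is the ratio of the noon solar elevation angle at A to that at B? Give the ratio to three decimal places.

1.658

A: 90° − |11.7 − (-19.1)| = 59.20°.
B: 90° − |44.1 − (-10.2)| = 35.70°.
Ratio A/B = 59.2000 / 35.7000 = 1.6583.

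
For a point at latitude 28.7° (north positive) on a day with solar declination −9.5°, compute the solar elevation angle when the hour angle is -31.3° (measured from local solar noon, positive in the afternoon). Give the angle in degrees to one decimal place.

41.3°

With φ = 28.7°, δ = -9.5°, H = -31.30°: sin φ sin δ = -0.0793, cos φ cos δ cos H = 0.7392, so cos θ_z = 0.6599.
θ_z = arccos(0.6599) = 48.71°, so the elevation is 90° − 48.71° = 41.29°.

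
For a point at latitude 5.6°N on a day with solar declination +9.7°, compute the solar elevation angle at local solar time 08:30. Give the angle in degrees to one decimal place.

37.9°

Hour angle H = 15° × (8.5 − 12) = -52.50°.
cos θ_z = sin φ sin δ + cos φ cos δ cos H = (0.0976)(0.1685) + (0.9952)(0.9857)(0.6088) = 0.6137.
θ_z = arccos(0.6137) = 52.14°, so the elevation is 90° − 52.14° = 37.86°.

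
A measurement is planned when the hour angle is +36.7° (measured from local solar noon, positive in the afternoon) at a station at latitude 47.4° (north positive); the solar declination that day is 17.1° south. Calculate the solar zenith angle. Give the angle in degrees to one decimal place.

With φ = 47.4°, δ = -17.1°, H = 36.70°: sin φ sin δ = -0.2164, cos φ cos δ cos H = 0.5187, so cos θ_z = 0.3023.
θ_z = arccos(0.3023) = 72.40°.

72.4°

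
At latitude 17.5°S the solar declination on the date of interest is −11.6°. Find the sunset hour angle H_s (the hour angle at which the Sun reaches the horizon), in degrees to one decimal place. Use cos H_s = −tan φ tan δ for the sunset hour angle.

The sunset hour angle satisfies cos H_s = −tan φ tan δ = -0.0647, giving H_s = 93.71°.

93.7°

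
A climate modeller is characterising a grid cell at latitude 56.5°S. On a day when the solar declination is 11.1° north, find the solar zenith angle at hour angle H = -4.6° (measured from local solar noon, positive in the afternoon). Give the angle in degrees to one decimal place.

67.7°

cos θ_z = sin φ sin δ + cos φ cos δ cos H = (-0.8339)(0.1925) + (0.5519)(0.9813)(0.9968) = 0.3793.
θ_z = arccos(0.3793) = 67.71°.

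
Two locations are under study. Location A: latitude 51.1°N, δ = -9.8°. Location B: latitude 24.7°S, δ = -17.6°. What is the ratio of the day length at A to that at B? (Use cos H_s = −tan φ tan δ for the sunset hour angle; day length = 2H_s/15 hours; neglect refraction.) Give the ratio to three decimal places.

0.789

A: H_s = arccos(−tan 51.1° · tan -9.8°) = 77.64°, so 2H_s/15 = 10.3520 h.
B: H_s = arccos(−tan -24.7° · tan -17.6°) = 98.39°, so 2H_s/15 = 13.1187 h.
Ratio A/B = 10.3520 / 13.1187 = 0.7891.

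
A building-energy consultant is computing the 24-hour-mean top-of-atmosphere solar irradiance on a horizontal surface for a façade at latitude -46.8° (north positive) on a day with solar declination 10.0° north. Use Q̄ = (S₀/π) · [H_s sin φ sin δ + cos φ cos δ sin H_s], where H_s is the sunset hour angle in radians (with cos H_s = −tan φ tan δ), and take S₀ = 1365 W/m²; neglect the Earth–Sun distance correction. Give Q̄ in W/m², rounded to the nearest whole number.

212 W/m²

−tan φ tan δ = −(-1.0649)(0.1763) = 0.1877; H_s = arccos(0.1877) = 79.18°. In radians, H_s = 1.3820.
H_s sin φ sin δ = 1.3820 × -0.7290 × 0.1736 = -0.1749.
cos φ cos δ sin H_s = 0.6845 × 0.9848 × 0.9822 = 0.6621.
Q̄ = (1365/π) × (-0.1749 + 0.6621) = 434.49 × 0.4872 = 211.68 W/m².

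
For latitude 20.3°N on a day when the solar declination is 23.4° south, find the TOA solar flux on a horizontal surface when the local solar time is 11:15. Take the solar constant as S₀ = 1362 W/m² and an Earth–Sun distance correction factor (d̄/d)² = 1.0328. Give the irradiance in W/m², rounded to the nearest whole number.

Hour angle H = 15° × (11.25 − 12) = -11.25°.
cos θ_z = sin φ sin δ + cos φ cos δ cos H = (0.3469)(-0.3971) + (0.9379)(0.9178)(0.9808) = 0.7065.
Top-of-atmosphere irradiance = S₀ (d̄/d)² cos θ_z = 1362 × 1.0328 × 0.7065 = 993.81 W/m².

994 W/m²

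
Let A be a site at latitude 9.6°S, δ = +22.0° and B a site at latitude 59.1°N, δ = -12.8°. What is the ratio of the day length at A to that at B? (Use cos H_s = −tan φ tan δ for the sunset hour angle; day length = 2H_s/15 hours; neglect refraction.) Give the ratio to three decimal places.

A: H_s = arccos(−tan -9.6° · tan 22.0°) = 86.08°, so 2H_s/15 = 11.4773 h.
B: H_s = arccos(−tan 59.1° · tan -12.8°) = 67.69°, so 2H_s/15 = 9.0253 h.
Ratio A/B = 11.4773 / 9.0253 = 1.2717.

1.272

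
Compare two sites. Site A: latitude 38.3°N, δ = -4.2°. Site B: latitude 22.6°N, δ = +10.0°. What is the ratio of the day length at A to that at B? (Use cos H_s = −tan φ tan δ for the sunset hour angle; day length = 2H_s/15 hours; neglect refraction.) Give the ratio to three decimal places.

A: H_s = arccos(−tan 38.3° · tan -4.2°) = 86.68°, so 2H_s/15 = 11.5573 h.
B: H_s = arccos(−tan 22.6° · tan 10.0°) = 94.21°, so 2H_s/15 = 12.5613 h.
Ratio A/B = 11.5573 / 12.5613 = 0.9201.

0.920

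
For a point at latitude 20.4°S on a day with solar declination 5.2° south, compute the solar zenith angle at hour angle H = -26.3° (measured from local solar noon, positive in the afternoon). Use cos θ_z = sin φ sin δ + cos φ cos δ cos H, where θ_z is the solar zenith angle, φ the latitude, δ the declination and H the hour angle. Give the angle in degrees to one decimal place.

cos θ_z = sin φ sin δ + cos φ cos δ cos H = (-0.3486)(-0.0906) + (0.9373)(0.9959)(0.8965) = 0.8684.
θ_z = arccos(0.8684) = 29.73°.

29.7°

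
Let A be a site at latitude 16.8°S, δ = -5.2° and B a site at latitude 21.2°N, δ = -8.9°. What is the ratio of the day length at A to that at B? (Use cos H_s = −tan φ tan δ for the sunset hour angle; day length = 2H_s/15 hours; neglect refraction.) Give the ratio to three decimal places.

A: H_s = arccos(−tan -16.8° · tan -5.2°) = 91.57°, so 2H_s/15 = 12.2093 h.
B: H_s = arccos(−tan 21.2° · tan -8.9°) = 86.52°, so 2H_s/15 = 11.5360 h.
Ratio A/B = 12.2093 / 11.5360 = 1.0584.

1.058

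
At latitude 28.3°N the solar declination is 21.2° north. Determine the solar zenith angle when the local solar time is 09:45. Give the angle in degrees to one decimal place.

31.4°

Hour angle H = 15° × (9.75 − 12) = -33.75°.
cos θ_z = sin(28.3°) sin(21.2°) + cos(28.3°) cos(21.2°) cos(-33.75°) = 0.1714 + 0.6825 = 0.8539.
θ_z = arccos(0.8539) = 31.36°.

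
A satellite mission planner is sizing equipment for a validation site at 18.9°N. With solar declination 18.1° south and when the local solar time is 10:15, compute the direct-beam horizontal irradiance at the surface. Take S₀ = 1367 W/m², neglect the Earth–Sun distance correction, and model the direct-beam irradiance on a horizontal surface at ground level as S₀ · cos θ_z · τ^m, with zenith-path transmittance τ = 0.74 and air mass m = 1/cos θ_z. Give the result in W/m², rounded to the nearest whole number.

630 W/m²

Hour angle H = 15° × (10.25 − 12) = -26.25°.
With φ = 18.9°, δ = -18.1°, H = -26.25°: sin φ sin δ = -0.1006, cos φ cos δ cos H = 0.8065, so cos θ_z = 0.7059.
Air mass m = 1/cos θ_z = 1/0.7059 = 1.417; τ^m = 0.74^1.417 = 0.6527.
Surface direct beam = 1367 × 0.7059 × 0.6527 = 629.83 W/m².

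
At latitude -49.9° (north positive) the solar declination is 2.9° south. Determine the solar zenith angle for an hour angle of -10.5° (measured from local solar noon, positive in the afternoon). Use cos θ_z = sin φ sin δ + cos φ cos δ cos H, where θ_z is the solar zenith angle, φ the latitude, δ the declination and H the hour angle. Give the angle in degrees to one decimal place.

cos θ_z = sin φ sin δ + cos φ cos δ cos H = (-0.7649)(-0.0506) + (0.6441)(0.9987)(0.9833) = 0.6712.
θ_z = arccos(0.6712) = 47.84°.

47.8°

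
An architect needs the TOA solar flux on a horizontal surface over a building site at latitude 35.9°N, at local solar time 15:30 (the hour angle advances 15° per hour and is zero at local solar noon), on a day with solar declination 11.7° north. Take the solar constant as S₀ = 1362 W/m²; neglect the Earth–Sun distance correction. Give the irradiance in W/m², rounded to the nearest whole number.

820 W/m²

Hour angle H = 15° × (15.5 − 12) = 52.50°.
cos θ_z = sin φ sin δ + cos φ cos δ cos H = (0.5864)(0.2028) + (0.8100)(0.9792)(0.6088) = 0.6018.
Top-of-atmosphere irradiance = S₀ cos θ_z = 1362 × 0.6018 = 819.65 W/m².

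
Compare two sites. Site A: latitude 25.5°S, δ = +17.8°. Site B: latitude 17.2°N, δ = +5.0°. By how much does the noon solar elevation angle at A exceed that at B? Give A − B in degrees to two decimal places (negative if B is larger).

A: 90° − |-25.5 − (17.8)| = 46.70°.
B: 90° − |17.2 − (5.0)| = 77.80°.
A − B = 46.70 − 77.80 = -31.10°.

-31.10°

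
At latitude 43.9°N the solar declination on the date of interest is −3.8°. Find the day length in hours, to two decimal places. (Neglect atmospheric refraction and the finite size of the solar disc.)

11.51 hours

−tan φ tan δ = −(0.9623)(-0.0664) = 0.0639; H_s = arccos(0.0639) = 86.34°.
Day length = 2 H_s / 15° h⁻¹ = 172.68° / 15 = 11.512 h.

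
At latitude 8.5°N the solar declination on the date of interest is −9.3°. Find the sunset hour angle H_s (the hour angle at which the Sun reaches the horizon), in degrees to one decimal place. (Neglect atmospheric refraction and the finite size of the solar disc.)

cos H_s = −tan(8.5°) · tan(-9.3°) = 0.0245, so H_s = arccos(0.0245) = 88.60°.

88.6°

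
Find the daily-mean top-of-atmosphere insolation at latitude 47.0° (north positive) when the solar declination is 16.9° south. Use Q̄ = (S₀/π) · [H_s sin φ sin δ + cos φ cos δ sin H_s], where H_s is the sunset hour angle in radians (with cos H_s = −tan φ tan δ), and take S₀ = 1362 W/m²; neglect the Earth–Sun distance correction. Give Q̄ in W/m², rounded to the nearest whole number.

The sunset hour angle satisfies cos H_s = −tan φ tan δ = 0.3258, giving H_s = 70.99°. In radians, H_s = 1.2390.
H_s sin φ sin δ = 1.2390 × 0.7314 × -0.2907 = -0.2634.
cos φ cos δ sin H_s = 0.6820 × 0.9568 × 0.9455 = 0.6170.
Q̄ = (1362/π) × (-0.2634 + 0.6170) = 433.54 × 0.3536 = 153.30 W/m².

153 W/m²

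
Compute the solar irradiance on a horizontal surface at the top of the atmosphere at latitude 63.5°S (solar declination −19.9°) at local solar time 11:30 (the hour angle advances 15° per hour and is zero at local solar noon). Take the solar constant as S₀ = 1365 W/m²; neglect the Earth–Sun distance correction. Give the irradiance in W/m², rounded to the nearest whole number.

984 W/m²

Hour angle H = 15° × (11.5 − 12) = -7.50°.
cos θ_z = sin(-63.5°) sin(-19.9°) + cos(-63.5°) cos(-19.9°) cos(-7.50°) = 0.3046 + 0.4160 = 0.7206.
Top-of-atmosphere irradiance = S₀ cos θ_z = 1365 × 0.7206 = 983.62 W/m².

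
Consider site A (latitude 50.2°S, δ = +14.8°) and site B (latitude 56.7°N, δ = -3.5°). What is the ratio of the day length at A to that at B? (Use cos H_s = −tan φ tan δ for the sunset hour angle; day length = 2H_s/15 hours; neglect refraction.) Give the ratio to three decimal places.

A: H_s = arccos(−tan -50.2° · tan 14.8°) = 71.51°, so 2H_s/15 = 9.5347 h.
B: H_s = arccos(−tan 56.7° · tan -3.5°) = 84.66°, so 2H_s/15 = 11.2880 h.
Ratio A/B = 9.5347 / 11.2880 = 0.8447.

0.845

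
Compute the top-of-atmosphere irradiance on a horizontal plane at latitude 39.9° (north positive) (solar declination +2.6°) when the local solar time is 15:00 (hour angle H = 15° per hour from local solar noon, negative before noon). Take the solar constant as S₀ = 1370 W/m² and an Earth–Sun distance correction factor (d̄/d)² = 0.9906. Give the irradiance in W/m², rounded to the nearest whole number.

Hour angle H = 15° × (15 − 12) = 45.00°.
cos θ_z = sin(39.9°) sin(2.6°) + cos(39.9°) cos(2.6°) cos(45.00°) = 0.0291 + 0.5419 = 0.5710.
Top-of-atmosphere irradiance = S₀ (d̄/d)² cos θ_z = 1370 × 0.9906 × 0.5710 = 774.92 W/m².

775 W/m²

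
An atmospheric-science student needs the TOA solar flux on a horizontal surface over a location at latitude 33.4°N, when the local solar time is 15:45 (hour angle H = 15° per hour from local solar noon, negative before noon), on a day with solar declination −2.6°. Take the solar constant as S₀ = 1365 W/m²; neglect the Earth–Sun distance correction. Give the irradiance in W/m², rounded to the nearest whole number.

Hour angle H = 15° × (15.75 − 12) = 56.25°.
cos θ_z = sin φ sin δ + cos φ cos δ cos H = (0.5505)(-0.0454) + (0.8348)(0.9990)(0.5556) = 0.4384.
Top-of-atmosphere irradiance = S₀ cos θ_z = 1365 × 0.4384 = 598.42 W/m².

598 W/m²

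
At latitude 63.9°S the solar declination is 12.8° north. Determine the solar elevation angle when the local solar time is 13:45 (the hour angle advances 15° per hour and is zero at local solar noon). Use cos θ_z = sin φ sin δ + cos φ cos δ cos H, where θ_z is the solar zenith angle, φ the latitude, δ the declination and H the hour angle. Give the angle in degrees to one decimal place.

Hour angle H = 15° × (13.75 − 12) = 26.25°.
cos θ_z = sin(-63.9°) sin(12.8°) + cos(-63.9°) cos(12.8°) cos(26.25°) = -0.1990 + 0.3848 = 0.1858.
θ_z = arccos(0.1858) = 79.29°, so the elevation is 90° − 79.29° = 10.71°.

10.7°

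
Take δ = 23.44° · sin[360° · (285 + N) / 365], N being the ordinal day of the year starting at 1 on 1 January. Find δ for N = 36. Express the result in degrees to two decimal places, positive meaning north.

-16.10°

360 × (285 + 36) / 365 = 316.603°; sin(316.603°) = -0.6870.
δ = 23.44 × -0.6870 = -16.103° ≈ -16.10°.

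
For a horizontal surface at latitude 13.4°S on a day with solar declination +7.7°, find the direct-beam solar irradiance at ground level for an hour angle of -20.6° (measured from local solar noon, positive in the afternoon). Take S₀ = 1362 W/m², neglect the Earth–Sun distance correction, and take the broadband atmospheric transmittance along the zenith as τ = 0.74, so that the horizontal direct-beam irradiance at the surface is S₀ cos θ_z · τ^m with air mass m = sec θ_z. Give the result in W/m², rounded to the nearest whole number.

840 W/m²

cos θ_z = sin φ sin δ + cos φ cos δ cos H = (-0.2317)(0.1340) + (0.9728)(0.9910)(0.9361) = 0.8714.
Air mass m = 1/cos θ_z = 1/0.8714 = 1.148; τ^m = 0.74^1.148 = 0.7077.
Surface direct beam = 1362 × 0.8714 × 0.7077 = 839.93 W/m².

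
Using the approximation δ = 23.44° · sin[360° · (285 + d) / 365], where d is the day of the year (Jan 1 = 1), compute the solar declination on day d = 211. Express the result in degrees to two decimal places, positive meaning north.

360 × (285 + 211) / 365 = 489.205°; sin(489.205°) = 0.7749.
δ = 23.44 × 0.7749 = 18.164° ≈ +18.16°.

+18.16°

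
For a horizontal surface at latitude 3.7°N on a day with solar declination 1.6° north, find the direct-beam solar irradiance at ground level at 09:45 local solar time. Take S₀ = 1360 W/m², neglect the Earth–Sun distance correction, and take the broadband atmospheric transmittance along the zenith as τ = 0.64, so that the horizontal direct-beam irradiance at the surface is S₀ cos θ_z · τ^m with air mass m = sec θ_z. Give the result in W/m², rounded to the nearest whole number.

Hour angle H = 15° × (9.75 − 12) = -33.75°.
With φ = 3.7°, δ = 1.6°, H = -33.75°: sin φ sin δ = 0.0018, cos φ cos δ cos H = 0.8294, so cos θ_z = 0.8312.
Air mass m = 1/cos θ_z = 1/0.8312 = 1.203; τ^m = 0.64^1.203 = 0.5846.
Surface direct beam = 1360 × 0.8312 × 0.5846 = 660.85 W/m².

661 W/m²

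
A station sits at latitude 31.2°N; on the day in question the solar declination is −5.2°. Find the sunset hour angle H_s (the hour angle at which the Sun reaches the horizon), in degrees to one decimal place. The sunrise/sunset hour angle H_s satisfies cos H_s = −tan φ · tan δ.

−tan φ tan δ = −(0.6056)(-0.0910) = 0.0551; H_s = arccos(0.0551) = 86.84°.

86.8°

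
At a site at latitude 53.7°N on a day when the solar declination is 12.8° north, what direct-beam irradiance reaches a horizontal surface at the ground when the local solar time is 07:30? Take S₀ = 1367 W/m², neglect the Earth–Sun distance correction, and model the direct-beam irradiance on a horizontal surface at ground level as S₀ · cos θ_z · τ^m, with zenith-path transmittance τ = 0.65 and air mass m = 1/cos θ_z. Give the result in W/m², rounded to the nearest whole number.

Hour angle H = 15° × (7.5 − 12) = -67.50°.
With φ = 53.7°, δ = 12.8°, H = -67.50°: sin φ sin δ = 0.1786, cos φ cos δ cos H = 0.2209, so cos θ_z = 0.3995.
Air mass m = 1/cos θ_z = 1/0.3995 = 2.503; τ^m = 0.65^2.503 = 0.3402.
Surface direct beam = 1367 × 0.3995 × 0.3402 = 185.79 W/m².

186 W/m²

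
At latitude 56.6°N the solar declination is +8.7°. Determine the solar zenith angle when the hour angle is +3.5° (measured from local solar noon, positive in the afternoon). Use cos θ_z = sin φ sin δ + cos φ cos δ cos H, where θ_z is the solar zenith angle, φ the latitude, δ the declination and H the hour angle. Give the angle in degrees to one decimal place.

cos θ_z = sin φ sin δ + cos φ cos δ cos H = (0.8348)(0.1513) + (0.5505)(0.9885)(0.9981) = 0.6694.
θ_z = arccos(0.6694) = 47.98°.

48.0°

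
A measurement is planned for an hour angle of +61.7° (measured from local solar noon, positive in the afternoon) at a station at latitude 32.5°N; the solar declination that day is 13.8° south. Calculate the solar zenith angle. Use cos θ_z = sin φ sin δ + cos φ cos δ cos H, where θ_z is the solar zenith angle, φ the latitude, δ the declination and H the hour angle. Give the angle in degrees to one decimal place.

74.9°

cos θ_z = sin(32.5°) sin(-13.8°) + cos(32.5°) cos(-13.8°) cos(61.70°) = -0.1282 + 0.3883 = 0.2601.
θ_z = arccos(0.2601) = 74.92°.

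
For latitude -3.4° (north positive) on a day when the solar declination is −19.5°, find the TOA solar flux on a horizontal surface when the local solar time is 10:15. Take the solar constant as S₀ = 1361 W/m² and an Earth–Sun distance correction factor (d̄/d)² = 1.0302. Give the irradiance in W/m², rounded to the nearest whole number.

Hour angle H = 15° × (10.25 − 12) = -26.25°.
cos θ_z = sin(-3.4°) sin(-19.5°) + cos(-3.4°) cos(-19.5°) cos(-26.25°) = 0.0198 + 0.8439 = 0.8637.
Top-of-atmosphere irradiance = S₀ (d̄/d)² cos θ_z = 1361 × 1.0302 × 0.8637 = 1211.00 W/m².

1211 W/m²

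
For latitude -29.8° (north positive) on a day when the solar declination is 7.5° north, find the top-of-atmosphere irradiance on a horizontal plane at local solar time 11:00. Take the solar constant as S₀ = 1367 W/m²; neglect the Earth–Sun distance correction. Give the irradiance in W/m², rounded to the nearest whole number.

1047 W/m²

Hour angle H = 15° × (11 − 12) = -15.00°.
cos θ_z = sin(-29.8°) sin(7.5°) + cos(-29.8°) cos(7.5°) cos(-15.00°) = -0.0649 + 0.8310 = 0.7661.
Top-of-atmosphere irradiance = S₀ cos θ_z = 1367 × 0.7661 = 1047.26 W/m².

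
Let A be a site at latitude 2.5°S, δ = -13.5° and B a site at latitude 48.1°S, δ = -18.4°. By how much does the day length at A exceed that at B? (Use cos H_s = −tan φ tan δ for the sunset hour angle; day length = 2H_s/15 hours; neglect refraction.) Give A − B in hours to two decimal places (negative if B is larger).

A: H_s = arccos(−tan -2.5° · tan -13.5°) = 90.60°, so 2H_s/15 = 12.0800 h.
B: H_s = arccos(−tan -48.1° · tan -18.4°) = 111.76°, so 2H_s/15 = 14.9013 h.
A − B = 12.0800 − 14.9013 = -2.8213 h.

-2.82 h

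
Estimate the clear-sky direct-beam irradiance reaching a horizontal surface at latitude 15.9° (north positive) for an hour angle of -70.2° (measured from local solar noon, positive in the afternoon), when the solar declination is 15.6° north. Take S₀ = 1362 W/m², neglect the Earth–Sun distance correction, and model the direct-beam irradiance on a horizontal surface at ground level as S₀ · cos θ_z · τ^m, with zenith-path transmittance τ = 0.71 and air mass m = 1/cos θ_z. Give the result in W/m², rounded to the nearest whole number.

cos θ_z = sin φ sin δ + cos φ cos δ cos H = (0.2740)(0.2689) + (0.9617)(0.9632)(0.3387) = 0.3874.
Air mass m = 1/cos θ_z = 1/0.3874 = 2.581; τ^m = 0.71^2.581 = 0.4131.
Surface direct beam = 1362 × 0.3874 × 0.4131 = 217.97 W/m².

218 W/m²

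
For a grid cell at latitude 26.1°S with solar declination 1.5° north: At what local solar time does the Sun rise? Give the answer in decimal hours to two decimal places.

cos H_s = −tan(-26.1°) · tan(1.5°) = 0.0128, so H_s = arccos(0.0128) = 89.27°.
Sunrise is at 12 − H_s/15 = 12 − 5.951 = 6.049 h local solar time.

6.05 h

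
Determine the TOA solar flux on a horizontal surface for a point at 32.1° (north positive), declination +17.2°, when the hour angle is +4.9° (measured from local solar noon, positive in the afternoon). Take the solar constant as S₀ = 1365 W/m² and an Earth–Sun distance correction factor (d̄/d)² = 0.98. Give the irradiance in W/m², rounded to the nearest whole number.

cos θ_z = sin φ sin δ + cos φ cos δ cos H = (0.5314)(0.2957) + (0.8471)(0.9553)(0.9963) = 0.9634.
Top-of-atmosphere irradiance = S₀ (d̄/d)² cos θ_z = 1365 × 0.98 × 0.9634 = 1288.74 W/m².

1289 W/m²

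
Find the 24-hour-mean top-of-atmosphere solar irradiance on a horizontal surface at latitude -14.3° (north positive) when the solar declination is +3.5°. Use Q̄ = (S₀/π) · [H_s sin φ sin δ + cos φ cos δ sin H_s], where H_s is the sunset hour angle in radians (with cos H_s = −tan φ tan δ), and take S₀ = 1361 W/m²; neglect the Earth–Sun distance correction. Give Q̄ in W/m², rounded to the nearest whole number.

409 W/m²

cos H_s = −tan(-14.3°) · tan(3.5°) = 0.0156, so H_s = arccos(0.0156) = 89.11°. In radians, H_s = 1.5553.
H_s sin φ sin δ = 1.5553 × -0.2470 × 0.0610 = -0.0234.
cos φ cos δ sin H_s = 0.9690 × 0.9981 × 0.9999 = 0.9671.
Q̄ = (1361/π) × (-0.0234 + 0.9671) = 433.22 × 0.9437 = 408.83 W/m².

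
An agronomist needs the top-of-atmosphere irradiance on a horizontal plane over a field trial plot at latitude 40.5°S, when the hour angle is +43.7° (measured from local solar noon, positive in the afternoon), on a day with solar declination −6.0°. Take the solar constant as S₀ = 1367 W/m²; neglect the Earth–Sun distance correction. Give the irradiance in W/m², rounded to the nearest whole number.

cos θ_z = sin φ sin δ + cos φ cos δ cos H = (-0.6494)(-0.1045) + (0.7604)(0.9945)(0.7230) = 0.6146.
Top-of-atmosphere irradiance = S₀ cos θ_z = 1367 × 0.6146 = 840.16 W/m².

840 W/m²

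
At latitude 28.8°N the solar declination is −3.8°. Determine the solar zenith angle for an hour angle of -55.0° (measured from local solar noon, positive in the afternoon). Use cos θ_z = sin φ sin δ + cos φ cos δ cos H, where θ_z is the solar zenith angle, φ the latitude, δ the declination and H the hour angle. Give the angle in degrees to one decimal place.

With φ = 28.8°, δ = -3.8°, H = -55.00°: sin φ sin δ = -0.0319, cos φ cos δ cos H = 0.5015, so cos θ_z = 0.4696.
θ_z = arccos(0.4696) = 61.99°.

62.0°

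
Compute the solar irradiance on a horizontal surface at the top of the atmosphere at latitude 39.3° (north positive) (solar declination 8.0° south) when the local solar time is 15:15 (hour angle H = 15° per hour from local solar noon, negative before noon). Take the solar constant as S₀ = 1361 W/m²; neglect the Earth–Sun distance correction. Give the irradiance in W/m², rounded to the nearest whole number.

568 W/m²

Hour angle H = 15° × (15.25 − 12) = 48.75°.
With φ = 39.3°, δ = -8.0°, H = 48.75°: sin φ sin δ = -0.0881, cos φ cos δ cos H = 0.5053, so cos θ_z = 0.4172.
Top-of-atmosphere irradiance = S₀ cos θ_z = 1361 × 0.4172 = 567.81 W/m².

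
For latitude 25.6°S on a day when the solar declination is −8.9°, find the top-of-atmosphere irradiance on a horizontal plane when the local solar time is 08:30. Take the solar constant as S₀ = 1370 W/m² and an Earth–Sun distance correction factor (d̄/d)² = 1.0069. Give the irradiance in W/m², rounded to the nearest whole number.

840 W/m²

Hour angle H = 15° × (8.5 − 12) = -52.50°.
cos θ_z = sin(-25.6°) sin(-8.9°) + cos(-25.6°) cos(-8.9°) cos(-52.50°) = 0.0668 + 0.5424 = 0.6092.
Top-of-atmosphere irradiance = S₀ (d̄/d)² cos θ_z = 1370 × 1.0069 × 0.6092 = 840.36 W/m².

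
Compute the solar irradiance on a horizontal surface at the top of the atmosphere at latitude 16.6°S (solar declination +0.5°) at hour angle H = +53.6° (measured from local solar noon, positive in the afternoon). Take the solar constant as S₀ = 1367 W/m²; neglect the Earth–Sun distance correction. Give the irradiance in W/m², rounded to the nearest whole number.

cos θ_z = sin(-16.6°) sin(0.5°) + cos(-16.6°) cos(0.5°) cos(53.60°) = -0.0025 + 0.5687 = 0.5662.
Top-of-atmosphere irradiance = S₀ cos θ_z = 1367 × 0.5662 = 774.00 W/m².

774 W/m²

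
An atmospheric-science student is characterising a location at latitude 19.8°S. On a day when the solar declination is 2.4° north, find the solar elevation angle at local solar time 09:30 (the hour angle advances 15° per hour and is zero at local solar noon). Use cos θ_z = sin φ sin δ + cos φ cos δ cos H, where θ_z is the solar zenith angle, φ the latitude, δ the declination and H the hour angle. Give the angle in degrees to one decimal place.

Hour angle H = 15° × (9.5 − 12) = -37.50°.
cos θ_z = sin φ sin δ + cos φ cos δ cos H = (-0.3387)(0.0419) + (0.9409)(0.9991)(0.7934) = 0.7316.
θ_z = arccos(0.7316) = 42.98°, so the elevation is 90° − 42.98° = 47.02°.

47.0°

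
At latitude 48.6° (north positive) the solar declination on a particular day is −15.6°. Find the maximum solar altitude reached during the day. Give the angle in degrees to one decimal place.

At local solar noon the hour angle is zero, so the elevation is 90° − |φ − δ| = 90° − |48.6° − (-15.6°)| = 90° − 64.2° = 25.8°.

25.8°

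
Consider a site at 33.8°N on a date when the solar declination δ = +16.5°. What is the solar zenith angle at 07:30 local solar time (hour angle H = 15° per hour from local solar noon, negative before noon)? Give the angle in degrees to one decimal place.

Hour angle H = 15° × (7.5 − 12) = -67.50°.
cos θ_z = sin(33.8°) sin(16.5°) + cos(33.8°) cos(16.5°) cos(-67.50°) = 0.1580 + 0.3049 = 0.4629.
θ_z = arccos(0.4629) = 62.43°.

62.4°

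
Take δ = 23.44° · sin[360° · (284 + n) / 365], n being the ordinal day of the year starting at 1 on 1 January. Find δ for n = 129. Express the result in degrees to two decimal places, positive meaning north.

+17.24°

360 × (284 + 129) / 365 = 407.342°; sin(407.342°) = 0.7354.
δ = 23.44 × 0.7354 = 17.238° ≈ +17.24°.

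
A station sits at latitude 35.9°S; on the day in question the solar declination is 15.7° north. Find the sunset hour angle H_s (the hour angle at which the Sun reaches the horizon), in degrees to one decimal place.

78.3°

cos H_s = −tan(-35.9°) · tan(15.7°) = 0.2035, so H_s = arccos(0.2035) = 78.26°.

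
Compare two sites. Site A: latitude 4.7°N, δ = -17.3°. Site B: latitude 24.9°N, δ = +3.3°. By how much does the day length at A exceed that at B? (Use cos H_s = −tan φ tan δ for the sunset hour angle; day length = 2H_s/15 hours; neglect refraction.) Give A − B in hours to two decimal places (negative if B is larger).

-0.40 h

A: H_s = arccos(−tan 4.7° · tan -17.3°) = 88.53°, so 2H_s/15 = 11.8040 h.
B: H_s = arccos(−tan 24.9° · tan 3.3°) = 91.53°, so 2H_s/15 = 12.2040 h.
A − B = 11.8040 − 12.2040 = -0.4000 h.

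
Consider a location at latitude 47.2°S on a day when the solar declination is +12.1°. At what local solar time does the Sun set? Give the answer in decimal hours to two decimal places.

cos H_s = −tan(-47.2°) · tan(12.1°) = 0.2315, so H_s = arccos(0.2315) = 76.61°.
Sunset is at 12 + H_s/15 = 12 + 5.107 = 17.107 h local solar time.

17.11 h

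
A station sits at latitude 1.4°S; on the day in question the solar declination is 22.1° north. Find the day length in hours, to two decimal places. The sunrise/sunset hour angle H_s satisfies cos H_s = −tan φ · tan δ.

11.92 hours

−tan φ tan δ = −(-0.0244)(0.4061) = 0.0099; H_s = arccos(0.0099) = 89.43°.
Day length = 2 H_s / 15° h⁻¹ = 178.86° / 15 = 11.924 h.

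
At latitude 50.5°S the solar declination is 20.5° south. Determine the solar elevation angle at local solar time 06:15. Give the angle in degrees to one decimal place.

18.0°

Hour angle H = 15° × (6.25 − 12) = -86.25°.
cos θ_z = sin φ sin δ + cos φ cos δ cos H = (-0.7716)(-0.3502) + (0.6361)(0.9367)(0.0654) = 0.3092.
θ_z = arccos(0.3092) = 71.99°, so the elevation is 90° − 71.99° = 18.01°.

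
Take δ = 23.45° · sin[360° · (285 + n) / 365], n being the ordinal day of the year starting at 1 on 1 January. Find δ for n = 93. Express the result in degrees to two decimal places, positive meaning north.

360 × (285 + 93) / 365 = 372.822°; sin(372.822°) = 0.2219.
δ = 23.45 × 0.2219 = 5.204° ≈ +5.20°.

+5.20°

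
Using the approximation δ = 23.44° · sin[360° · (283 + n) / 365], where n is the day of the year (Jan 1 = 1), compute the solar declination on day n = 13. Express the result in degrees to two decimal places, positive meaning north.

-21.74°

360 × (283 + 13) / 365 = 291.945°; sin(291.945°) = -0.9275.
δ = 23.44 × -0.9275 = -21.741° ≈ -21.74°.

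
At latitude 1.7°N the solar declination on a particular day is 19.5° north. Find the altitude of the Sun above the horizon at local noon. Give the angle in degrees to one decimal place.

At local solar noon the hour angle is zero, so the elevation is 90° − |φ − δ| = 90° − |1.7° − (19.5°)| = 90° − 17.8° = 72.2°.

72.2°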